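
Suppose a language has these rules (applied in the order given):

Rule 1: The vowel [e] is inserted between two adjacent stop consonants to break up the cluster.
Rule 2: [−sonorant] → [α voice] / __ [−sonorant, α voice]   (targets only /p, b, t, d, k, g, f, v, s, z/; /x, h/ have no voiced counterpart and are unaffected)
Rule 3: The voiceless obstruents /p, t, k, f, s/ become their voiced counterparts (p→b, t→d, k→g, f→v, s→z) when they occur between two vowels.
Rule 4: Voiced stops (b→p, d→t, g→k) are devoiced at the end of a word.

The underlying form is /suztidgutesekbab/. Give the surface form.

Rule 1 (stop-cluster e-epenthesis): /d/ and /g/ form a stop–stop cluster, so [e] is inserted between them. /k/ and /b/ form a stop–stop cluster, so [e] is inserted between them. /suztidgutesekbab/ → suztidegutesekebab.
Rule 2 (regressive voicing assimilation): /z/ precedes the voiceless obstruent /t/, so it devoices to [s] by assimilation. /suztidegutesekebab/ → sustidegutesekebab.
Rule 3 (intervocalic voicing): /t/ is a voiceless obstruent between vowels /u/ and /e/, so it voices to [d]. /s/ is a voiceless obstruent between vowels /e/ and /e/, so it voices to [z]. /k/ is a voiceless obstruent between vowels /e/ and /e/, so it voices to [g]. /sustidegutesekebab/ → sustidegudezegebab.
Rule 4 (final devoicing): /b/ is a voiced stop in word-final position, so it devoices to [p]. /sustidegudezegebab/ → sustidegudezegebap.

sustidegudezegebap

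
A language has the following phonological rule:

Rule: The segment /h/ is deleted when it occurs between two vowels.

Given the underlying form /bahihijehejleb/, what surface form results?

baiijeejleb

/h/ occurs between vowels /a/ and /i/, so it deletes.
/h/ occurs between vowels /i/ and /i/, so it deletes.
/h/ occurs between vowels /e/ and /e/, so it deletes.
Surface form: [baiijeejleb].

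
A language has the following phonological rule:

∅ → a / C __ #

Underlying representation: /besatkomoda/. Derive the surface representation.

No segment of /besatkomoda/ meets the structural description of the rule, so the form surfaces unchanged.

besatkomoda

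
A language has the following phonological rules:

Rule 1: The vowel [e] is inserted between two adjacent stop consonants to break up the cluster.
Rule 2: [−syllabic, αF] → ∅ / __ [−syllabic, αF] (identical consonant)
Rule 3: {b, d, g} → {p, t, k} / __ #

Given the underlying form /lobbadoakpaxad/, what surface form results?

Rule 1 (stop-cluster e-epenthesis): /b/ and /b/ form a stop–stop cluster, so [e] is inserted between them. /k/ and /p/ form a stop–stop cluster, so [e] is inserted between them. /lobbadoakpaxad/ → lobebadoakepaxad.
Rule 2 (degemination): no segment meets the environment; /lobebadoakepaxad/ is unchanged.
Rule 3 (final devoicing): /d/ is a voiced stop in word-final position, so it devoices to [t]. /lobebadoakepaxad/ → lobebadoakepaxat.

lobebadoakepaxat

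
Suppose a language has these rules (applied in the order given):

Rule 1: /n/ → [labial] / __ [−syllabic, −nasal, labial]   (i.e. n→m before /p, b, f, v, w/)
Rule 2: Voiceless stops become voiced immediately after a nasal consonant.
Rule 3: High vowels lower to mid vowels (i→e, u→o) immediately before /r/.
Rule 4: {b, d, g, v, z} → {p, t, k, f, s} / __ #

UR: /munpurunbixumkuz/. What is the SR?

Rule 1 (nasal place assimilation): /n/ precedes the labial consonant /p/, so it assimilates in place to [m]. /n/ precedes the labial consonant /b/, so it assimilates in place to [m]. /munpurunbixumkuz/ → mumpurumbixumkuz.
Rule 2 (post-nasal voicing): /p/ is a voiceless stop immediately after the nasal /m/, so it voices to [b]. /k/ is a voiceless stop immediately after the nasal /m/, so it voices to [g]. /mumpurumbixumkuz/ → mumburumbixumguz.
Rule 3 (pre-rhotic lowering): /u/ is a high vowel immediately before /r/, so it lowers to [o]. /mumburumbixumguz/ → mumborumbixumguz.
Rule 4 (final devoicing): /z/ is a voiced obstruent in word-final position, so it devoices to [s]. /mumborumbixumguz/ → mumborumbixumgus.

mumborumbixumgus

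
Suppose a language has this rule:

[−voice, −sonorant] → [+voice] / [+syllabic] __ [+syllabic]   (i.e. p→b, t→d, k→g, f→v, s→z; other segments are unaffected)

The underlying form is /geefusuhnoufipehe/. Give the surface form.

geevuzuhnouvibehe

/f/ is a voiceless obstruent between vowels /e/ and /u/, so it voices to [v].
/s/ is a voiceless obstruent between vowels /u/ and /u/, so it voices to [z].
/f/ is a voiceless obstruent between vowels /u/ and /i/, so it voices to [v].
/p/ is a voiceless obstruent between vowels /i/ and /e/, so it voices to [b].
Surface form: [geevuzuhnouvibehe].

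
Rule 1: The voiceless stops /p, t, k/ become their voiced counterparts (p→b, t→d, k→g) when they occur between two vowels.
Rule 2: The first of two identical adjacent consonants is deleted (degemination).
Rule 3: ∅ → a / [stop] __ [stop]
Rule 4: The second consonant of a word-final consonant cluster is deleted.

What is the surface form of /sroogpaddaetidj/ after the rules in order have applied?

Rule 1 (intervocalic voicing): /t/ is a voiceless stop between vowels /e/ and /i/, so it voices to [d]. /sroogpaddaetidj/ → sroogpaddaedidj.
Rule 2 (degemination): /dd/ is a geminate; the first /d/ deletes. /sroogpaddaedidj/ → sroogpadaedidj.
Rule 3 (stop-cluster a-epenthesis): /g/ and /p/ form a stop–stop cluster, so [a] is inserted between them. /sroogpadaedidj/ → sroogapadaedidj.
Rule 4 (final cluster simplification): /j/ is the second consonant of a word-final cluster /dj/, so it deletes. /sroogapadaedidj/ → sroogapadaedid.

sroogapadaedid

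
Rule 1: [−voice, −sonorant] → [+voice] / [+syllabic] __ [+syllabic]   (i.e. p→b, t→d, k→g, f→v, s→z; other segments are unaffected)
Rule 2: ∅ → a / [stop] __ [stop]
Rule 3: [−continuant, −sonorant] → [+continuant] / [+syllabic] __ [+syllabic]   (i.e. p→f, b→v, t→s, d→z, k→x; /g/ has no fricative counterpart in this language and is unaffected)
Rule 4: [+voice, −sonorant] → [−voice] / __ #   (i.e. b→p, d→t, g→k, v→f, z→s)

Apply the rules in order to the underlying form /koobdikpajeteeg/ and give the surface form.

Rule 1 (intervocalic voicing): /t/ is a voiceless obstruent between vowels /e/ and /e/, so it voices to [d]. /koobdikpajeteeg/ → koobdikpajedeeg.
Rule 2 (stop-cluster a-epenthesis): /b/ and /d/ form a stop–stop cluster, so [a] is inserted between them. /k/ and /p/ form a stop–stop cluster, so [a] is inserted between them. /koobdikpajedeeg/ → koobadikapajedeeg.
Rule 3 (intervocalic spirantization): /b/ is a stop between vowels /o/ and /a/, so it spirantizes to the fricative [v]. /d/ is a stop between vowels /a/ and /i/, so it spirantizes to the fricative [z]. /k/ is a stop between vowels /i/ and /a/, so it spirantizes to the fricative [x]. /p/ is a stop between vowels /a/ and /a/, so it spirantizes to the fricative [f]. /d/ is a stop between vowels /e/ and /e/, so it spirantizes to the fricative [z]. /koobadikapajedeeg/ → koovazixafajezeeg.
Rule 4 (final devoicing): /g/ is a voiced obstruent in word-final position, so it devoices to [k]. /koovazixafajezeeg/ → koovazixafajezeek.

koovazixafajezeek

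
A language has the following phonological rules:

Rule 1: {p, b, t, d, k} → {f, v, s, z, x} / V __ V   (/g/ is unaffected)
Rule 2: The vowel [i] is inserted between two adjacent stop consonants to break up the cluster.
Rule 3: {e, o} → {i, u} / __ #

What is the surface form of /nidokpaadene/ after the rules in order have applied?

nizokipaazeni

Rule 1 (intervocalic spirantization): /d/ is a stop between vowels /i/ and /o/, so it spirantizes to the fricative [z]. /d/ is a stop between vowels /a/ and /e/, so it spirantizes to the fricative [z]. /nidokpaadene/ → nizokpaazene.
Rule 2 (stop-cluster i-epenthesis): /k/ and /p/ form a stop–stop cluster, so [i] is inserted between them. /nizokpaazene/ → nizokipaazene.
Rule 3 (final vowel raising): /e/ is a mid vowel in word-final position, so it raises to [i]. /nizokipaazene/ → nizokipaazeni.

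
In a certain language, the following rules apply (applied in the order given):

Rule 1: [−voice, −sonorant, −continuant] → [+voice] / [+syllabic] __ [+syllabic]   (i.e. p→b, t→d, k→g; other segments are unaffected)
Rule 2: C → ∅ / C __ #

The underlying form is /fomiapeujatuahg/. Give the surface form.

Rule 1 (intervocalic voicing): /p/ is a voiceless stop between vowels /a/ and /e/, so it voices to [b]. /t/ is a voiceless stop between vowels /a/ and /u/, so it voices to [d]. /fomiapeujatuahg/ → fomiabeujaduahg.
Rule 2 (final cluster simplification): /g/ is the second consonant of a word-final cluster /hg/, so it deletes. /fomiabeujaduahg/ → fomiabeujaduah.

fomiabeujaduah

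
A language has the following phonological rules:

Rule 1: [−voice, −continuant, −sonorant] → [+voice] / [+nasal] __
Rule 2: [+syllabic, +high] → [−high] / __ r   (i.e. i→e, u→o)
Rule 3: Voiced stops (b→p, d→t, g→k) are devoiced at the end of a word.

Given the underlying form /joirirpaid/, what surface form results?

Rule 1 (post-nasal voicing): no segment meets the environment; /joirirpaid/ is unchanged.
Rule 2 (pre-rhotic lowering): /i/ is a high vowel immediately before /r/, so it lowers to [e]. /i/ is a high vowel immediately before /r/, so it lowers to [e]. /joirirpaid/ → joererpaid.
Rule 3 (final devoicing): /d/ is a voiced stop in word-final position, so it devoices to [t]. /joererpaid/ → joererpait.

joererpait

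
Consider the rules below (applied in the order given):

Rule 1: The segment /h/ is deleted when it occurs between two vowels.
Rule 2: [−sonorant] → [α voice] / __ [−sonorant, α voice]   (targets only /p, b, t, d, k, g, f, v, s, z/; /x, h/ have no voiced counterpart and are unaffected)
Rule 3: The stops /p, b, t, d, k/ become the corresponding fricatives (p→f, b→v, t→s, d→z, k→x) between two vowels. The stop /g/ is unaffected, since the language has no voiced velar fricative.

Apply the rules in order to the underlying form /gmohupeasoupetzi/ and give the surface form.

Rule 1 (intervocalic h-deletion): /h/ occurs between vowels /o/ and /u/, so it deletes. /gmohupeasoupetzi/ → gmoupeasoupetzi.
Rule 2 (regressive voicing assimilation): /t/ precedes the voiced obstruent /z/, so it voices to [d] by assimilation. /gmoupeasoupetzi/ → gmoupeasoupedzi.
Rule 3 (intervocalic spirantization): /p/ is a stop between vowels /u/ and /e/, so it spirantizes to the fricative [f]. /p/ is a stop between vowels /u/ and /e/, so it spirantizes to the fricative [f]. /gmoupeasoupedzi/ → gmoufeasoufedzi.

gmoufeasoufedzi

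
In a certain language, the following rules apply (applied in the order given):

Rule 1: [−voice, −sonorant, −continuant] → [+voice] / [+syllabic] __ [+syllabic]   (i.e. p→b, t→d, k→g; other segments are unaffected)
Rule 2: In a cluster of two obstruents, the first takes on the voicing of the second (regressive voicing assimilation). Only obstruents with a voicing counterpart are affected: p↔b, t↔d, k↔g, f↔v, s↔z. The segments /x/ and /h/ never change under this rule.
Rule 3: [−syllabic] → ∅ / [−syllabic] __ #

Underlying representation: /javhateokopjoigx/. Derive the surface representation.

Rule 1 (intervocalic voicing): /t/ is a voiceless stop between vowels /a/ and /e/, so it voices to [d]. /k/ is a voiceless stop between vowels /o/ and /o/, so it voices to [g]. /javhateokopjoigx/ → javhadeogopjoigx.
Rule 2 (regressive voicing assimilation): /v/ precedes the voiceless obstruent /h/, so it devoices to [f] by assimilation. /g/ precedes the voiceless obstruent /x/, so it devoices to [k] by assimilation. /javhadeogopjoigx/ → jafhadeogopjoikx.
Rule 3 (final cluster simplification): /x/ is the second consonant of a word-final cluster /kx/, so it deletes. /jafhadeogopjoikx/ → jafhadeogopjoik.

jafhadeogopjoik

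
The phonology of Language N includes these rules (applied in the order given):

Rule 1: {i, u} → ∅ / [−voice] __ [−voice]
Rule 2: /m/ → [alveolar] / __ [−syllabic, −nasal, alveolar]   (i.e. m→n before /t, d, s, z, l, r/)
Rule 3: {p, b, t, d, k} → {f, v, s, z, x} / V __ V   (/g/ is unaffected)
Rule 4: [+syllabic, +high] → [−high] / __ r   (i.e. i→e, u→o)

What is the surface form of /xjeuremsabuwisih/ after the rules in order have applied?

Rule 1 (high vowel syncope): /i/ is a high vowel flanked by voiceless consonants /s/ and /h/, so it deletes. /xjeuremsabuwisih/ → xjeuremsabuwish.
Rule 2 (nasal place assimilation): /m/ precedes the alveolar consonant /s/, so it assimilates in place to [n]. /xjeuremsabuwish/ → xjeurensabuwish.
Rule 3 (intervocalic spirantization): /b/ is a stop between vowels /a/ and /u/, so it spirantizes to the fricative [v]. /xjeurensabuwish/ → xjeurensavuwish.
Rule 4 (pre-rhotic lowering): /u/ is a high vowel immediately before /r/, so it lowers to [o]. /xjeurensavuwish/ → xjeorensavuwish.

xjeorensavuwish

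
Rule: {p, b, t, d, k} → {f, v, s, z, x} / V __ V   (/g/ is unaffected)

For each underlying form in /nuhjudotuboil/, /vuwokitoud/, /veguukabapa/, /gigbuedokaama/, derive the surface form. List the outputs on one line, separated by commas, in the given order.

/nuhjudotuboil/: /d/ is a stop between vowels /u/ and /o/, so it spirantizes to the fricative [z]. /t/ is a stop between vowels /o/ and /u/, so it spirantizes to the fricative [s]. /b/ is a stop between vowels /u/ and /o/, so it spirantizes to the fricative [v]. → [nuhjuzosuvoil].
/vuwokitoud/: /k/ is a stop between vowels /o/ and /i/, so it spirantizes to the fricative [x]. /t/ is a stop between vowels /i/ and /o/, so it spirantizes to the fricative [s]. → [vuwoxisoud].
/veguukabapa/: /k/ is a stop between vowels /u/ and /a/, so it spirantizes to the fricative [x]. /b/ is a stop between vowels /a/ and /a/, so it spirantizes to the fricative [v]. /p/ is a stop between vowels /a/ and /a/, so it spirantizes to the fricative [f]. → [veguuxavafa].
/gigbuedokaama/: /d/ is a stop between vowels /e/ and /o/, so it spirantizes to the fricative [z]. /k/ is a stop between vowels /o/ and /a/, so it spirantizes to the fricative [x]. → [gigbuezoxaama].

nuhjuzosuvoil, vuwoxisoud, veguuxavafa, gigbuezoxaama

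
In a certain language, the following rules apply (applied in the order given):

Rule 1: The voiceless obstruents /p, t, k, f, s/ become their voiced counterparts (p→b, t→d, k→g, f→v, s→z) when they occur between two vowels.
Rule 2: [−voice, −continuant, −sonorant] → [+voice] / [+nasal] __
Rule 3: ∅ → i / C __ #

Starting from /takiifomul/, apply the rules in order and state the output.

tagiivomuli

Rule 1 (intervocalic voicing): /k/ is a voiceless obstruent between vowels /a/ and /i/, so it voices to [g]. /f/ is a voiceless obstruent between vowels /i/ and /o/, so it voices to [v]. /takiifomul/ → tagiivomul.
Rule 2 (post-nasal voicing): no segment meets the environment; /tagiivomul/ is unchanged.
Rule 3 (final i-epenthesis): the form ends in the consonant /l/, so [i] is inserted word-finally. /tagiivomul/ → tagiivomuli.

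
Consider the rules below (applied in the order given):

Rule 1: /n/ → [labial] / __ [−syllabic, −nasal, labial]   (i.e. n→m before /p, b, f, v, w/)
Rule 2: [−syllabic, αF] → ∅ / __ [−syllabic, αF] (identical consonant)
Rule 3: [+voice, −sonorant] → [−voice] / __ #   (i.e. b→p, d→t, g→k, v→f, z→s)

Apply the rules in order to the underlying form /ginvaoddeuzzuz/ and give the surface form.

Rule 1 (nasal place assimilation): /n/ precedes the labial consonant /v/, so it assimilates in place to [m]. /ginvaoddeuzzuz/ → gimvaoddeuzzuz.
Rule 2 (degemination): /dd/ is a geminate; the first /d/ deletes. /zz/ is a geminate; the first /z/ deletes. /gimvaoddeuzzuz/ → gimvaodeuzuz.
Rule 3 (final devoicing): /z/ is a voiced obstruent in word-final position, so it devoices to [s]. /gimvaodeuzuz/ → gimvaodeuzus.

gimvaodeuzus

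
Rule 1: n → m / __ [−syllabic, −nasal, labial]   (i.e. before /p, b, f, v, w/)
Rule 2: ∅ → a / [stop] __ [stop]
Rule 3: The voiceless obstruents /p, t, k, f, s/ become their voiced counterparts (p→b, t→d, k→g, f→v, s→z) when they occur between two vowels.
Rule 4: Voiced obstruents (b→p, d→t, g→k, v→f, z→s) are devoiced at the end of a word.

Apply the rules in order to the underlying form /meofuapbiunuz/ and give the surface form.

meovuababiunus

Rule 1 (nasal place assimilation): no segment meets the environment; /meofuapbiunuz/ is unchanged.
Rule 2 (stop-cluster a-epenthesis): /p/ and /b/ form a stop–stop cluster, so [a] is inserted between them. /meofuapbiunuz/ → meofuapabiunuz.
Rule 3 (intervocalic voicing): /f/ is a voiceless obstruent between vowels /o/ and /u/, so it voices to [v]. /p/ is a voiceless obstruent between vowels /a/ and /a/, so it voices to [b]. /meofuapabiunuz/ → meovuababiunuz.
Rule 4 (final devoicing): /z/ is a voiced obstruent in word-final position, so it devoices to [s]. /meovuababiunuz/ → meovuababiunus.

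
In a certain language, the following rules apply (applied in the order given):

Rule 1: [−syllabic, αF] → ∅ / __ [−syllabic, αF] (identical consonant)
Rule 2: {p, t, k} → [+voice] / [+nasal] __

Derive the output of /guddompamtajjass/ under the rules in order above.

gudombamdajas

Rule 1 (degemination): /dd/ is a geminate; the first /d/ deletes. /jj/ is a geminate; the first /j/ deletes. /ss/ is a geminate; the first /s/ deletes. /guddompamtajjass/ → gudompamtajas.
Rule 2 (post-nasal voicing): /p/ is a voiceless stop immediately after the nasal /m/, so it voices to [b]. /t/ is a voiceless stop immediately after the nasal /m/, so it voices to [d]. /gudompamtajas/ → gudombamdajas.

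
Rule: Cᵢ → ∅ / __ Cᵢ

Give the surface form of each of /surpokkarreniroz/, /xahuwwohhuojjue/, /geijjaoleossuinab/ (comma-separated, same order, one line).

surpokareniroz, xahuwohuojue, geijaoleosuinab

/surpokkarreniroz/: /kk/ is a geminate; the first /k/ deletes. /rr/ is a geminate; the first /r/ deletes. → [surpokareniroz].
/xahuwwohhuojjue/: /ww/ is a geminate; the first /w/ deletes. /hh/ is a geminate; the first /h/ deletes. /jj/ is a geminate; the first /j/ deletes. → [xahuwohuojue].
/geijjaoleossuinab/: /jj/ is a geminate; the first /j/ deletes. /ss/ is a geminate; the first /s/ deletes. → [geijaoleosuinab].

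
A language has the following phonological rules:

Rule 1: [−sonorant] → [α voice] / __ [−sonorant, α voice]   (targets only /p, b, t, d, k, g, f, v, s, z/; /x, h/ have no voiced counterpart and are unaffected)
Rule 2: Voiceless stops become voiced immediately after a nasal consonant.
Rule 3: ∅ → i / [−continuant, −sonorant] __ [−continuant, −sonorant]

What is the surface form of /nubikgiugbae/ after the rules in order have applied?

nubigigiugibae

Rule 1 (regressive voicing assimilation): /k/ precedes the voiced obstruent /g/, so it voices to [g] by assimilation. /nubikgiugbae/ → nubiggiugbae.
Rule 2 (post-nasal voicing): no segment meets the environment; /nubiggiugbae/ is unchanged.
Rule 3 (stop-cluster i-epenthesis): /g/ and /g/ form a stop–stop cluster, so [i] is inserted between them. /g/ and /b/ form a stop–stop cluster, so [i] is inserted between them. /nubiggiugbae/ → nubigigiugibae.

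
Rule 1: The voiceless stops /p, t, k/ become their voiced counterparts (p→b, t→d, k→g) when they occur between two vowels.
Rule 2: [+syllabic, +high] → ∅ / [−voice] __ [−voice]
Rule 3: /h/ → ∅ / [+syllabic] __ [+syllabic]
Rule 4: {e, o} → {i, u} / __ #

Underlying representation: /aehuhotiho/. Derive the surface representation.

aehhodiu

Rule 1 (intervocalic voicing): /t/ is a voiceless stop between vowels /o/ and /i/, so it voices to [d]. /aehuhotiho/ → aehuhodiho.
Rule 2 (high vowel syncope): /u/ is a high vowel flanked by voiceless consonants /h/ and /h/, so it deletes. /aehuhodiho/ → aehhodiho.
Rule 3 (intervocalic h-deletion): /h/ occurs between vowels /i/ and /o/, so it deletes. /aehhodiho/ → aehhodio.
Rule 4 (final vowel raising): /o/ is a mid vowel in word-final position, so it raises to [u]. /aehhodio/ → aehhodiu.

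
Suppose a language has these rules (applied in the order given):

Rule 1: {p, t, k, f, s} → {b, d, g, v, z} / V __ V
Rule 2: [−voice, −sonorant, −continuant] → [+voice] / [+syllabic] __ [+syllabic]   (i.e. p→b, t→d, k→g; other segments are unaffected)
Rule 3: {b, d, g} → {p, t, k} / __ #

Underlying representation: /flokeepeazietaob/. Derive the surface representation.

flogeebeaziedaop

Rule 1 (intervocalic voicing): /k/ is a voiceless obstruent between vowels /o/ and /e/, so it voices to [g]. /p/ is a voiceless obstruent between vowels /e/ and /e/, so it voices to [b]. /t/ is a voiceless obstruent between vowels /e/ and /a/, so it voices to [d]. /flokeepeazietaob/ → flogeebeaziedaob.
Rule 2 (intervocalic voicing): no segment meets the environment; /flogeebeaziedaob/ is unchanged.
Rule 3 (final devoicing): /b/ is a voiced stop in word-final position, so it devoices to [p]. /flogeebeaziedaob/ → flogeebeaziedaop.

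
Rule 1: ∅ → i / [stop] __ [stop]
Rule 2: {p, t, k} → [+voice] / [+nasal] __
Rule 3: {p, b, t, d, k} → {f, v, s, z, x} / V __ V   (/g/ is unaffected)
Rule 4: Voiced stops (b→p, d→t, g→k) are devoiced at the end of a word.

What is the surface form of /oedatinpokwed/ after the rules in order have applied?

Rule 1 (stop-cluster i-epenthesis): no segment meets the environment; /oedatinpokwed/ is unchanged.
Rule 2 (post-nasal voicing): /p/ is a voiceless stop immediately after the nasal /n/, so it voices to [b]. /oedatinpokwed/ → oedatinbokwed.
Rule 3 (intervocalic spirantization): /d/ is a stop between vowels /e/ and /a/, so it spirantizes to the fricative [z]. /t/ is a stop between vowels /a/ and /i/, so it spirantizes to the fricative [s]. /oedatinbokwed/ → oezasinbokwed.
Rule 4 (final devoicing): /d/ is a voiced stop in word-final position, so it devoices to [t]. /oezasinbokwed/ → oezasinbokwet.

oezasinbokwet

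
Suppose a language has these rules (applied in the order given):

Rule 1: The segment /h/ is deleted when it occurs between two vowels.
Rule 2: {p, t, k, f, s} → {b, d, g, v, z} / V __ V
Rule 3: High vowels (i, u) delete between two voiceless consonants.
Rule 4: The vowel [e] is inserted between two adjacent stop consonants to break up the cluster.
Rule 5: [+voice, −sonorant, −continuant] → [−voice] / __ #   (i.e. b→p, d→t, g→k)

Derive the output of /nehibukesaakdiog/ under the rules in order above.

Rule 1 (intervocalic h-deletion): /h/ occurs between vowels /e/ and /i/, so it deletes. /nehibukesaakdiog/ → neibukesaakdiog.
Rule 2 (intervocalic voicing): /k/ is a voiceless obstruent between vowels /u/ and /e/, so it voices to [g]. /s/ is a voiceless obstruent between vowels /e/ and /a/, so it voices to [z]. /neibukesaakdiog/ → neibugezaakdiog.
Rule 3 (high vowel syncope): no segment meets the environment; /neibugezaakdiog/ is unchanged.
Rule 4 (stop-cluster e-epenthesis): /k/ and /d/ form a stop–stop cluster, so [e] is inserted between them. /neibugezaakdiog/ → neibugezaakediog.
Rule 5 (final devoicing): /g/ is a voiced stop in word-final position, so it devoices to [k]. /neibugezaakediog/ → neibugezaakediok.

neibugezaakediok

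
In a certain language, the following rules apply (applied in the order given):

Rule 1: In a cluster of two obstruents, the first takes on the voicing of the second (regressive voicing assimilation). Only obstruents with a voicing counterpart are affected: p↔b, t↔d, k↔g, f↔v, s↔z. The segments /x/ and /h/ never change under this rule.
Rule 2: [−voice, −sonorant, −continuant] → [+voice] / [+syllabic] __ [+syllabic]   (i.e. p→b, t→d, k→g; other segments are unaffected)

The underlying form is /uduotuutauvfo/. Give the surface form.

uduoduudauffo

Rule 1 (regressive voicing assimilation): /v/ precedes the voiceless obstruent /f/, so it devoices to [f] by assimilation. /uduotuutauvfo/ → uduotuutauffo.
Rule 2 (intervocalic voicing): /t/ is a voiceless stop between vowels /o/ and /u/, so it voices to [d]. /t/ is a voiceless stop between vowels /u/ and /a/, so it voices to [d]. /uduotuutauffo/ → uduoduudauffo.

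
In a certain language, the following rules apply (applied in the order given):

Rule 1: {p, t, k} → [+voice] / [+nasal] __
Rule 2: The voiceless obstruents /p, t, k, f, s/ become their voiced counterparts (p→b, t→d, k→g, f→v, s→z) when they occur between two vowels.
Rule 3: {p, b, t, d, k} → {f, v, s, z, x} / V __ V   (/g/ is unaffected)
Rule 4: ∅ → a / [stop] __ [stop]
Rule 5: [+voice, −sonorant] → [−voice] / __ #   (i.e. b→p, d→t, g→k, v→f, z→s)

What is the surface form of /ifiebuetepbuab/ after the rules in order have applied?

ivievuezepabuap

Rule 1 (post-nasal voicing): no segment meets the environment; /ifiebuetepbuab/ is unchanged.
Rule 2 (intervocalic voicing): /f/ is a voiceless obstruent between vowels /i/ and /i/, so it voices to [v]. /t/ is a voiceless obstruent between vowels /e/ and /e/, so it voices to [d]. /ifiebuetepbuab/ → iviebuedepbuab.
Rule 3 (intervocalic spirantization): /b/ is a stop between vowels /e/ and /u/, so it spirantizes to the fricative [v]. /d/ is a stop between vowels /e/ and /e/, so it spirantizes to the fricative [z]. /iviebuedepbuab/ → ivievuezepbuab.
Rule 4 (stop-cluster a-epenthesis): /p/ and /b/ form a stop–stop cluster, so [a] is inserted between them. /ivievuezepbuab/ → ivievuezepabuab.
Rule 5 (final devoicing): /b/ is a voiced obstruent in word-final position, so it devoices to [p]. /ivievuezepabuab/ → ivievuezepabuap.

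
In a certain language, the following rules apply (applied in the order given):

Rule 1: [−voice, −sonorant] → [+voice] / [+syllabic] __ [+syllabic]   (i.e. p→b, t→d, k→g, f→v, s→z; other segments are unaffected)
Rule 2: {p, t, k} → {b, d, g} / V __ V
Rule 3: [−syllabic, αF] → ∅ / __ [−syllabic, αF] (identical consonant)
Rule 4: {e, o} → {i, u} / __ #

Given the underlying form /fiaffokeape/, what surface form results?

fiafogeabi

Rule 1 (intervocalic voicing): /k/ is a voiceless obstruent between vowels /o/ and /e/, so it voices to [g]. /p/ is a voiceless obstruent between vowels /a/ and /e/, so it voices to [b]. /fiaffokeape/ → fiaffogeabe.
Rule 2 (intervocalic voicing): no segment meets the environment; /fiaffogeabe/ is unchanged.
Rule 3 (degemination): /ff/ is a geminate; the first /f/ deletes. /fiaffogeabe/ → fiafogeabe.
Rule 4 (final vowel raising): /e/ is a mid vowel in word-final position, so it raises to [i]. /fiafogeabe/ → fiafogeabi.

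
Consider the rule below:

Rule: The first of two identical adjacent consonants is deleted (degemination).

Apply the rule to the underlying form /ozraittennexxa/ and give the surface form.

ozraitenexa

/tt/ is a geminate; the first /t/ deletes.
/nn/ is a geminate; the first /n/ deletes.
/xx/ is a geminate; the first /x/ deletes.
The other instances of /z/, /r/, /t/, /n/, /x/ do not occur in the required environment and remain unchanged.
Surface form: [ozraitenexa].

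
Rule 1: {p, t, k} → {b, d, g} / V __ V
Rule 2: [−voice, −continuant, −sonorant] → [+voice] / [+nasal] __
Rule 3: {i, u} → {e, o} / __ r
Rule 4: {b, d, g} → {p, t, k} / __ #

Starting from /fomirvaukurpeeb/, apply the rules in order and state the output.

Rule 1 (intervocalic voicing): /k/ is a voiceless stop between vowels /u/ and /u/, so it voices to [g]. /fomirvaukurpeeb/ → fomirvaugurpeeb.
Rule 2 (post-nasal voicing): no segment meets the environment; /fomirvaugurpeeb/ is unchanged.
Rule 3 (pre-rhotic lowering): /i/ is a high vowel immediately before /r/, so it lowers to [e]. /u/ is a high vowel immediately before /r/, so it lowers to [o]. /fomirvaugurpeeb/ → fomervaugorpeeb.
Rule 4 (final devoicing): /b/ is a voiced stop in word-final position, so it devoices to [p]. /fomervaugorpeeb/ → fomervaugorpeep.

fomervaugorpeep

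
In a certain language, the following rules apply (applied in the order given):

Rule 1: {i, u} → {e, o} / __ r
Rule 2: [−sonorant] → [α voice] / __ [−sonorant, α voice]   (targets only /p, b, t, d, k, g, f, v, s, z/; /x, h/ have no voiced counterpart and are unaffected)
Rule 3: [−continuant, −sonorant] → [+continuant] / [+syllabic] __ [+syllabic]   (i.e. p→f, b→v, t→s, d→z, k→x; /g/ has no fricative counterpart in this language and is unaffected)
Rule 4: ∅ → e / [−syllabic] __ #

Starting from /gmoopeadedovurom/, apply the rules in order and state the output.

Rule 1 (pre-rhotic lowering): /u/ is a high vowel immediately before /r/, so it lowers to [o]. /gmoopeadedovurom/ → gmoopeadedovorom.
Rule 2 (regressive voicing assimilation): no segment meets the environment; /gmoopeadedovorom/ is unchanged.
Rule 3 (intervocalic spirantization): /p/ is a stop between vowels /o/ and /e/, so it spirantizes to the fricative [f]. /d/ is a stop between vowels /a/ and /e/, so it spirantizes to the fricative [z]. /d/ is a stop between vowels /e/ and /o/, so it spirantizes to the fricative [z]. /gmoopeadedovorom/ → gmoofeazezovorom.
Rule 4 (final e-epenthesis): the form ends in the consonant /m/, so [e] is inserted word-finally. /gmoofeazezovorom/ → gmoofeazezovorome.

gmoofeazezovorome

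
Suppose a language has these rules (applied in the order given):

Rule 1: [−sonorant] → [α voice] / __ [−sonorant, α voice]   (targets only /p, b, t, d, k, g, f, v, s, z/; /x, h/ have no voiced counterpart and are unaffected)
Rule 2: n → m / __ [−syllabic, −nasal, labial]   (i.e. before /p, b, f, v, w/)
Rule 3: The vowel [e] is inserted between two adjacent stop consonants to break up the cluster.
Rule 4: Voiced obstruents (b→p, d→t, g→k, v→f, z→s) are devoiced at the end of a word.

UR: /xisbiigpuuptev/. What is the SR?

Rule 1 (regressive voicing assimilation): /s/ precedes the voiced obstruent /b/, so it voices to [z] by assimilation. /g/ precedes the voiceless obstruent /p/, so it devoices to [k] by assimilation. /xisbiigpuuptev/ → xizbiikpuuptev.
Rule 2 (nasal place assimilation): no segment meets the environment; /xizbiikpuuptev/ is unchanged.
Rule 3 (stop-cluster e-epenthesis): /k/ and /p/ form a stop–stop cluster, so [e] is inserted between them. /p/ and /t/ form a stop–stop cluster, so [e] is inserted between them. /xizbiikpuuptev/ → xizbiikepuupetev.
Rule 4 (final devoicing): /v/ is a voiced obstruent in word-final position, so it devoices to [f]. /xizbiikepuupetev/ → xizbiikepuupetef.

xizbiikepuupetef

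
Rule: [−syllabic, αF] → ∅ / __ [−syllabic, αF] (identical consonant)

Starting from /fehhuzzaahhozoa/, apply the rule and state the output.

fehuzaahozoa

/hh/ is a geminate; the first /h/ deletes.
/zz/ is a geminate; the first /z/ deletes.
/hh/ is a geminate; the first /h/ deletes.
Surface form: [fehuzaahozoa].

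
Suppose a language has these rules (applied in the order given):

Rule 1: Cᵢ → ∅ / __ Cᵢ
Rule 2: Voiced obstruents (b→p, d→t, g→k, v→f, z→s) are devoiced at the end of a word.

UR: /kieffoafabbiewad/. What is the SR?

Rule 1 (degemination): /ff/ is a geminate; the first /f/ deletes. /bb/ is a geminate; the first /b/ deletes. /kieffoafabbiewad/ → kiefoafabiewad.
Rule 2 (final devoicing): /d/ is a voiced obstruent in word-final position, so it devoices to [t]. /kiefoafabiewad/ → kiefoafabiewat.

kiefoafabiewat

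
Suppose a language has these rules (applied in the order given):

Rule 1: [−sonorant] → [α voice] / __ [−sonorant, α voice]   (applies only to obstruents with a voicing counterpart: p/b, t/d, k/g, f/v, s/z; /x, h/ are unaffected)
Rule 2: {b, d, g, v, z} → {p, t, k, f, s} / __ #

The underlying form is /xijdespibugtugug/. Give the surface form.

Rule 1 (regressive voicing assimilation): /g/ precedes the voiceless obstruent /t/, so it devoices to [k] by assimilation. /xijdespibugtugug/ → xijdespibuktugug.
Rule 2 (final devoicing): /g/ is a voiced obstruent in word-final position, so it devoices to [k]. /xijdespibuktugug/ → xijdespibuktuguk.

xijdespibuktuguk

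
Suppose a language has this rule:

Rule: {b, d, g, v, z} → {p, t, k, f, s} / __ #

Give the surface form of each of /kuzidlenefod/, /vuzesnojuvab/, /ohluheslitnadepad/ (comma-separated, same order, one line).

/kuzidlenefod/: /d/ is a voiced obstruent in word-final position, so it devoices to [t]. → [kuzidlenefot].
/vuzesnojuvab/: /b/ is a voiced obstruent in word-final position, so it devoices to [p]. → [vuzesnojuvap].
/ohluheslitnadepad/: /d/ is a voiced obstruent in word-final position, so it devoices to [t]. → [ohluheslitnadepat].

kuzidlenefot, vuzesnojuvap, ohluheslitnadepat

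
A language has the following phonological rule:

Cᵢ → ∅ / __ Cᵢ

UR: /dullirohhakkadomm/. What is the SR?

dulirohakadom

/ll/ is a geminate; the first /l/ deletes.
/hh/ is a geminate; the first /h/ deletes.
/kk/ is a geminate; the first /k/ deletes.
/mm/ is a geminate; the first /m/ deletes.
The other instances of /d/, /l/, /r/, /h/, /k/, /m/ do not occur in the required environment and remain unchanged.
Surface form: [dulirohakadom].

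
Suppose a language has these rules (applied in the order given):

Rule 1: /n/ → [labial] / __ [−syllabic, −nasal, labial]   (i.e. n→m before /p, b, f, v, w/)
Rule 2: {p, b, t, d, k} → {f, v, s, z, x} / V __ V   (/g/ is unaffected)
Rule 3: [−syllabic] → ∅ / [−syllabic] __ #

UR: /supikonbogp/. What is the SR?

Rule 1 (nasal place assimilation): /n/ precedes the labial consonant /b/, so it assimilates in place to [m]. /supikonbogp/ → supikombogp.
Rule 2 (intervocalic spirantization): /p/ is a stop between vowels /u/ and /i/, so it spirantizes to the fricative [f]. /k/ is a stop between vowels /i/ and /o/, so it spirantizes to the fricative [x]. /supikombogp/ → sufixombogp.
Rule 3 (final cluster simplification): /p/ is the second consonant of a word-final cluster /gp/, so it deletes. /sufixombogp/ → sufixombog.

sufixombog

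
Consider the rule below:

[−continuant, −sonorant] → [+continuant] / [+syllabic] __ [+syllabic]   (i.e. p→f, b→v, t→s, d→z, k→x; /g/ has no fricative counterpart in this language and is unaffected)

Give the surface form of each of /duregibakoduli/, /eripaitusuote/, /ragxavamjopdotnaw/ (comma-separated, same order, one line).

duregivaxozuli, erifaisusuose, ragxavamjopdotnaw

/duregibakoduli/: /b/ is a stop between vowels /i/ and /a/, so it spirantizes to the fricative [v]. /k/ is a stop between vowels /a/ and /o/, so it spirantizes to the fricative [x]. /d/ is a stop between vowels /o/ and /u/, so it spirantizes to the fricative [z]. → [duregivaxozuli].
/eripaitusuote/: /p/ is a stop between vowels /i/ and /a/, so it spirantizes to the fricative [f]. /t/ is a stop between vowels /i/ and /u/, so it spirantizes to the fricative [s]. /t/ is a stop between vowels /o/ and /e/, so it spirantizes to the fricative [s]. → [erifaisusuose].
/ragxavamjopdotnaw/: the rule's environment is not met; surfaces unchanged as [ragxavamjopdotnaw].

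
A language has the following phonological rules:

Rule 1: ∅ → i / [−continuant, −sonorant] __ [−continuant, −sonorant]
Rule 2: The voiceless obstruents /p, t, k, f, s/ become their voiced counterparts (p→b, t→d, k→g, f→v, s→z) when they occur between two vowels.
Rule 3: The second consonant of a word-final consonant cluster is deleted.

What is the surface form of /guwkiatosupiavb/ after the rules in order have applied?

Rule 1 (stop-cluster i-epenthesis): no segment meets the environment; /guwkiatosupiavb/ is unchanged.
Rule 2 (intervocalic voicing): /t/ is a voiceless obstruent between vowels /a/ and /o/, so it voices to [d]. /s/ is a voiceless obstruent between vowels /o/ and /u/, so it voices to [z]. /p/ is a voiceless obstruent between vowels /u/ and /i/, so it voices to [b]. /guwkiatosupiavb/ → guwkiadozubiavb.
Rule 3 (final cluster simplification): /b/ is the second consonant of a word-final cluster /vb/, so it deletes. /guwkiadozubiavb/ → guwkiadozubiav.

guwkiadozubiav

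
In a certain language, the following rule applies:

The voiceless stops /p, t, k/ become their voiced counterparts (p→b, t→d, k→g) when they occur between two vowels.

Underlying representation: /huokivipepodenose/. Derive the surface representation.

/k/ is a voiceless stop between vowels /o/ and /i/, so it voices to [g].
/p/ is a voiceless stop between vowels /i/ and /e/, so it voices to [b].
/p/ is a voiceless stop between vowels /e/ and /o/, so it voices to [b].
Surface form: [huogivibebodenose].

huogivibebodenose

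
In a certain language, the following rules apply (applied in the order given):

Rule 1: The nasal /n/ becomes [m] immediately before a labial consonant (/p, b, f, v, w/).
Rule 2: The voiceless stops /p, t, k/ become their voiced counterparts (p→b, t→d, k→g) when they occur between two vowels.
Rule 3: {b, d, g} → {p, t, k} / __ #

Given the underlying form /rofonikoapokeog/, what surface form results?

Rule 1 (nasal place assimilation): no segment meets the environment; /rofonikoapokeog/ is unchanged.
Rule 2 (intervocalic voicing): /k/ is a voiceless stop between vowels /i/ and /o/, so it voices to [g]. /p/ is a voiceless stop between vowels /a/ and /o/, so it voices to [b]. /k/ is a voiceless stop between vowels /o/ and /e/, so it voices to [g]. /rofonikoapokeog/ → rofonigoabogeog.
Rule 3 (final devoicing): /g/ is a voiced stop in word-final position, so it devoices to [k]. /rofonigoabogeog/ → rofonigoabogeok.

rofonigoabogeok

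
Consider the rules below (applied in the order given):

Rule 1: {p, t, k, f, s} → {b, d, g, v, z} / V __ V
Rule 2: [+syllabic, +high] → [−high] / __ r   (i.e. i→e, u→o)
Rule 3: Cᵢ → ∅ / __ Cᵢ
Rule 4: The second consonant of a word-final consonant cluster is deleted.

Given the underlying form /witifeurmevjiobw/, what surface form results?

widiveormevjiob

Rule 1 (intervocalic voicing): /t/ is a voiceless obstruent between vowels /i/ and /i/, so it voices to [d]. /f/ is a voiceless obstruent between vowels /i/ and /e/, so it voices to [v]. /witifeurmevjiobw/ → widiveurmevjiobw.
Rule 2 (pre-rhotic lowering): /u/ is a high vowel immediately before /r/, so it lowers to [o]. /widiveurmevjiobw/ → widiveormevjiobw.
Rule 3 (degemination): no segment meets the environment; /widiveormevjiobw/ is unchanged.
Rule 4 (final cluster simplification): /w/ is the second consonant of a word-final cluster /bw/, so it deletes. /widiveormevjiobw/ → widiveormevjiob.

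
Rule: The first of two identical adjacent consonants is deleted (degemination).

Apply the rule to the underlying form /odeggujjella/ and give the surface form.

/gg/ is a geminate; the first /g/ deletes.
/jj/ is a geminate; the first /j/ deletes.
/ll/ is a geminate; the first /l/ deletes.
The other instances of /d/, /g/, /j/, /l/ do not occur in the required environment and remain unchanged.
Surface form: [odegujela].

odegujela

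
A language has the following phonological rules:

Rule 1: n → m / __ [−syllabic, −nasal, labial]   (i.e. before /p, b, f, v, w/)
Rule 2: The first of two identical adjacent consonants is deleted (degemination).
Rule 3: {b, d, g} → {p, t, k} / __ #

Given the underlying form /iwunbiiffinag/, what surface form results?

Rule 1 (nasal place assimilation): /n/ precedes the labial consonant /b/, so it assimilates in place to [m]. /iwunbiiffinag/ → iwumbiiffinag.
Rule 2 (degemination): /ff/ is a geminate; the first /f/ deletes. /iwumbiiffinag/ → iwumbiifinag.
Rule 3 (final devoicing): /g/ is a voiced stop in word-final position, so it devoices to [k]. /iwumbiifinag/ → iwumbiifinak.

iwumbiifinak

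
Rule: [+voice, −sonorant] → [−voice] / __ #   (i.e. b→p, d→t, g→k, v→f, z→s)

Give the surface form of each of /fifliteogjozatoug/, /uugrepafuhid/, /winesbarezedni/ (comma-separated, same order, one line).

/fifliteogjozatoug/: /g/ is a voiced obstruent in word-final position, so it devoices to [k]. → [fifliteogjozatouk].
/uugrepafuhid/: /d/ is a voiced obstruent in word-final position, so it devoices to [t]. → [uugrepafuhit].
/winesbarezedni/: the rule's environment is not met; surfaces unchanged as [winesbarezedni].

fifliteogjozatouk, uugrepafuhit, winesbarezedni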